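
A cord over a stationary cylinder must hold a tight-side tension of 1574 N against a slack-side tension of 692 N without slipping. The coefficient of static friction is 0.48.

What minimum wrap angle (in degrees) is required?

T₂/T₁ = e^{μβ} → β = ln(T₂/T₁)/μ.
β = ln(1574/692)/0.48 = 0.8218/0.48 = 1.712 rad.
In degrees: β = 1.712 × 180/π = 98.1°.

β_min ≈ 98.1°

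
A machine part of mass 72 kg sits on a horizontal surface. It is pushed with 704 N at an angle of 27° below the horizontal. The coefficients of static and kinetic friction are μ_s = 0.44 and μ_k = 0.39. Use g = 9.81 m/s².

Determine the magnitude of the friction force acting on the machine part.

f ≈ 400 N

The vertical component of P adds to the normal force: N = m g + P sin α = 706.3 + 319.6 = 1026 N.
The horizontal driving force is P cos α = 627.3 N, so equilibrium needs friction f = 627.3 N.
μ_s N = 0.44 × 1026 = 451.4 N.
627.3 > 451.4 N → the machine part slides; f = μ_k N = 0.39×1026 = 400 N.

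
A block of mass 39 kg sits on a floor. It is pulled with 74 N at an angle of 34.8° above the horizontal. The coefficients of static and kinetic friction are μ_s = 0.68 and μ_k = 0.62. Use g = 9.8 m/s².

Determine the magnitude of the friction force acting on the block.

The vertical component of P reduces the normal force: N = m g − P sin α = 382.2 − 42.23 = 340 N.
For equilibrium, f = P cos α = 74×cos 34.8° = 60.77 N.
μ_s N = 0.68 × 340 = 231.2 N.
60.77 ≤ 231.2 N → static; friction equals the required 60.8 N.

f ≈ 60.8 N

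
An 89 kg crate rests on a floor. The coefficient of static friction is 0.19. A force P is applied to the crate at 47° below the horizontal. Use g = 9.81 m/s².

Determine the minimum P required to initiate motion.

N = m g + P sin α (the push presses the crate into the floor).
At impending slip, P cos α = μ_s N = μ_s (m g + P sin α).
Solving: P (cos α − μ_s sin α) = μ_s m g → P = 0.19×873/(cos 47° − 0.19 sin 47°) = 166/0.543 = 305 N.

P ≈ 305 N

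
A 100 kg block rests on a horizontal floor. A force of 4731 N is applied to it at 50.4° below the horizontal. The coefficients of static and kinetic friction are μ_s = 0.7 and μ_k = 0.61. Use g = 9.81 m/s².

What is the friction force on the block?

The vertical component of P adds to the normal force: N = m g + P sin α = 981 + 3645 = 4626 N.
Horizontally, friction must balance P cos α = 3016 N.
μ_s N = 0.7 × 4626 = 3238 N.
Since 3016 N does not exceed the limit, the block stays at rest and f = 3020 N.

f ≈ 3020 N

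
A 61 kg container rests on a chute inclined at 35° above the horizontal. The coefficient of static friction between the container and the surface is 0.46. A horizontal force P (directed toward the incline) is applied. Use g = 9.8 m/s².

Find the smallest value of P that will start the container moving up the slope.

At impending motion up the slope, friction acts down-slope at its limit: f = μ_s N.
Perpendicular to the incline: N = m g cos θ + P sin θ.
Along the incline: P cos θ = m g sin θ + μ_s N = m g sin θ + μ_s (m g cos θ + P sin θ).
Solving, P (cos θ − μ_s sin θ) = m g (sin θ + μ_s cos θ), so P = 61×9.8×(sin 35° + 0.46 cos 35°)/(cos 35° − 0.46 sin 35°) = 598×0.9504/0.5553 = 1020 N.

P ≈ 1020 N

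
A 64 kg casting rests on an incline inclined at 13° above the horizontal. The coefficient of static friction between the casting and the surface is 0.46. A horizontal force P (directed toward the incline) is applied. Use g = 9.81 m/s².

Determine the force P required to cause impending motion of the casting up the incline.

At impending motion up the slope, friction acts down-slope at its limit: f = μ_s N.
Perpendicular to the incline: N = m g cos θ + P sin θ.
Along the incline: P cos θ = m g sin θ + μ_s N = m g sin θ + μ_s (m g cos θ + P sin θ).
Solving, P (cos θ − μ_s sin θ) = m g (sin θ + μ_s cos θ), so P = 64×9.81×(sin 13° + 0.46 cos 13°)/(cos 13° − 0.46 sin 13°) = 628×0.6732/0.8709 = 485 N.

P ≈ 485 N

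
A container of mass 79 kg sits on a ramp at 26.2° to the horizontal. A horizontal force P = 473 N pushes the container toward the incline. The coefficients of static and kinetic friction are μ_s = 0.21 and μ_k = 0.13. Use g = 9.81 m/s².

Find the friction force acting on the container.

Normal direction: N = m g cos θ + P sin θ = 904.2 N.
Along the incline, the net driving force (taking up-slope positive) is P cos θ − m g sin θ = 424.4 − 342.2 = 82.24 N, so equilibrium requires friction f = -82.24 N (down-slope).
Maximum static friction: μ_s N = 0.21 × 904.2 = 189.9 N.
|f_req| = 82.24 ≤ 189.9 N → the container is in equilibrium; friction equals the required value.

f ≈ 82.2 N (down the incline)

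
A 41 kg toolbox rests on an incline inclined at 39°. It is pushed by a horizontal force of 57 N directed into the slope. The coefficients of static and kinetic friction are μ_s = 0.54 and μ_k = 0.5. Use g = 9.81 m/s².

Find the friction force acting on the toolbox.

f ≈ 174 N (up the incline)

The horizontal push has a component P sin θ into the surface, so N = m g cos θ + P sin θ = 312.6 + 35.87 = 348.4 N.
Parallel to the incline: P cos θ − m g sin θ = 44.3 − 253.1 = -208.8 N; the friction needed to balance this is 208.8 N acting up the slope.
The limit of static friction is μ_s N = 188.2 N.
The required 208.8 N exceeds the static limit, so the toolbox slides down-slope and f = μ_k N = 0.5×348.4 = 174 N.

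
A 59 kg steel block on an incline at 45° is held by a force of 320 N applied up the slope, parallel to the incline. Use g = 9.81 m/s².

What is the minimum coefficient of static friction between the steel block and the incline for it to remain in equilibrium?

μ_s,min ≈ 0.218

N = m g cos θ = 409.3 N.
Friction must make up the shortfall along the incline: f = m g sin θ − P = 409.3 − 320 = 89.27 N.
At the threshold f = μ_s N, so μ_s,min = 89.27/409.3 = 0.218.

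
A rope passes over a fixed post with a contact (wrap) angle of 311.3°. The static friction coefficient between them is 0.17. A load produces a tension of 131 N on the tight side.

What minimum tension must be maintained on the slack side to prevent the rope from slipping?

T_min ≈ 52 N

Capstan equation at impending slip: T_tight/T_slack = e^{μβ}.
β = 311.3° = 5.433 rad; e^{μβ} = e^{0.17×5.433} = 2.518.
T_slack = T_tight / e^{μβ} = 131 / 2.518 = 52 N.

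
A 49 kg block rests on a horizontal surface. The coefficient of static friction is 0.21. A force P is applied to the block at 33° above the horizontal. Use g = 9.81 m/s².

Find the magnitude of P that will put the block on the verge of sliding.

P ≈ 106 N

N = m g − P sin α (the pull lifts the block).
At impending slip, P cos α = μ_s N = μ_s (m g − P sin α).
Solving: P (cos α + μ_s sin α) = μ_s m g → P = 0.21×481/(cos 33° + 0.21 sin 33°) = 101/0.953 = 106 N.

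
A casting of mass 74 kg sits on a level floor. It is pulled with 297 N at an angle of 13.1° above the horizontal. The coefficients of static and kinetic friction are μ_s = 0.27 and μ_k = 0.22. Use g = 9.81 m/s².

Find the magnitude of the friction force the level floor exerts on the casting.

The vertical component of P reduces the normal force: N = m g − P sin α = 725.9 − 67.32 = 658.6 N.
For equilibrium, f = P cos α = 297×cos 13.1° = 289.3 N.
The static-friction limit is μ_s N = 177.8 N.
289.3 > 177.8 N → the casting slides; f = μ_k N = 0.22×658.6 = 145 N.

f ≈ 145 N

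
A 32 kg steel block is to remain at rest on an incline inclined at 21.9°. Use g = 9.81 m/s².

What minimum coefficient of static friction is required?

At the slip threshold m g sin θ = μ_s m g cos θ, so μ_s,min = tan θ.
μ_s,min = tan 21.9° = 0.402.

μ_s,min ≈ 0.402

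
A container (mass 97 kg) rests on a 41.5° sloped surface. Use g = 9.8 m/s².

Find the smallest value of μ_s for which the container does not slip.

μ_s,min ≈ 0.885

At the slip threshold m g sin θ = μ_s m g cos θ, so μ_s,min = tan θ.
μ_s,min = tan 41.5° = 0.885.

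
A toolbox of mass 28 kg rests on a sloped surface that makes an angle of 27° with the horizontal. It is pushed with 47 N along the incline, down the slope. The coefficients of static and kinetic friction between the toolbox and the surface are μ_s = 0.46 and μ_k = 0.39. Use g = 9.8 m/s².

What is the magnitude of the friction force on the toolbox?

f ≈ 95.4 N (up the incline)

The normal reaction is N = m g cos θ = 244.5 N.
Parallel to the incline, ΣF = 0 gives f = m g sin θ + P = 124.6 + 47 = 171.6 N (up-slope positive).
Static friction can supply at most μ_s N = 112.5 N.
Since |171.6| > 112.5 N, static friction cannot hold it; the toolbox slides down the incline and kinetic friction applies: f = μ_k N = 0.39 × 244.5 = 95.4 N.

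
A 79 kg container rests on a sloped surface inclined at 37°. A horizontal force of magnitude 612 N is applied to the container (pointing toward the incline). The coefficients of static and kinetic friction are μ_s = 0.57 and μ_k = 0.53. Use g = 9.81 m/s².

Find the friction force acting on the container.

Normal direction: N = m g cos θ + P sin θ = 987.2 N.
Parallel to the incline: P cos θ − m g sin θ = 488.8 − 466.4 = 22.36 N; the friction needed to balance this is 22.36 N acting down the slope.
Maximum static friction: μ_s N = 0.57 × 987.2 = 562.7 N.
Since 22.36 N is within the 562.7 N limit, the container stays put and friction is exactly 22.4 N.

f ≈ 22.4 N (down the incline)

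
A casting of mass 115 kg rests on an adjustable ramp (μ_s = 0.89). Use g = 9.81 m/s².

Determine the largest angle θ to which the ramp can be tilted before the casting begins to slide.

θ_max ≈ 41.7°

At the slip threshold, m g sin θ = μ_s · m g cos θ, so tan θ = μ_s.
θ_max = arctan(0.89) = 41.7°.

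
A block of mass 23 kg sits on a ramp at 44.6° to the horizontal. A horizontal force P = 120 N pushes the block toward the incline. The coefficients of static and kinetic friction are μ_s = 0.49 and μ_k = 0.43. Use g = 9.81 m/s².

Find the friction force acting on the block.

f ≈ 73 N (up the incline)

Normal direction: N = m g cos θ + P sin θ = 244.9 N.
Along the incline, the net driving force (taking up-slope positive) is P cos θ − m g sin θ = 85.44 − 158.4 = -72.98 N, so equilibrium requires friction f = 72.98 N (up-slope).
The limit of static friction is μ_s N = 120 N.
Since 72.98 N is within the 120 N limit, the block stays put and friction is exactly 73 N.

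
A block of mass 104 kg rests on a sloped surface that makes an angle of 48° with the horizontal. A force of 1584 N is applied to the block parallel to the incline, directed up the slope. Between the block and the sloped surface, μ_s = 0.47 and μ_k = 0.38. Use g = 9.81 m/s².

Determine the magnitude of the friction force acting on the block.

The normal reaction is N = m g cos θ = 682.7 N.
Parallel to the incline, ΣF = 0 gives f = m g sin θ − P = 758.2 − 1584 = -825.8 N (up-slope positive).
Maximum static friction available: μ_s N = 0.47 × 682.7 = 320.9 N.
Since |-825.8| > 320.9 N, static friction cannot hold it; the block slides up the incline and kinetic friction applies: f = μ_k N = 0.38 × 682.7 = 259 N.

f ≈ 259 N (down the incline)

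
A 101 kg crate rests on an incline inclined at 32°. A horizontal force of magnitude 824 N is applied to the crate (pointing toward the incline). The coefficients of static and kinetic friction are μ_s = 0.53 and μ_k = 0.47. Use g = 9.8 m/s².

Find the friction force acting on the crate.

f ≈ 174 N (down the incline)

Normal direction: N = m g cos θ + P sin θ = 1276 N.
Parallel to the incline: P cos θ − m g sin θ = 698.8 − 524.5 = 174.3 N; the friction needed to balance this is 174.3 N acting down the slope.
Maximum static friction: μ_s N = 0.53 × 1276 = 676.3 N.
Since 174.3 N is within the 676.3 N limit, the crate stays put and friction is exactly 174 N.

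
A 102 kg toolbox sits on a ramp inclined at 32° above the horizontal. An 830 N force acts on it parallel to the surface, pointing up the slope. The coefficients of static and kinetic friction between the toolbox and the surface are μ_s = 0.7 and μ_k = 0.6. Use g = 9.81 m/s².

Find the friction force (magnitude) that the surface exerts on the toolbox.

Normal force: N = m g cos θ = 102 × 9.81 × cos 32° = 848.6 N.
The friction needed for equilibrium is m g sin θ − P = 530.2 − 830 = -299.8 N, measured positive up-slope.
Maximum static friction available: μ_s N = 0.7 × 848.6 = 594 N.
Since |-299.8| ≤ 594 N, the toolbox remains in static equilibrium and friction takes exactly the required value.

f ≈ 300 N (down the incline)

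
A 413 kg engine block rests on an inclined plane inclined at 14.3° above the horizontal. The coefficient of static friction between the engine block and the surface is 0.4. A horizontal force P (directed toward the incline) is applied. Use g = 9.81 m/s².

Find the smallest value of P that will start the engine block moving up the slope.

At impending motion up the slope, friction acts down-slope at its limit: f = μ_s N.
Perpendicular to the incline: N = m g cos θ + P sin θ.
Along the incline: P cos θ = m g sin θ + μ_s N = m g sin θ + μ_s (m g cos θ + P sin θ).
Solving, P (cos θ − μ_s sin θ) = m g (sin θ + μ_s cos θ), so P = 413×9.81×(sin 14.3° + 0.4 cos 14.3°)/(cos 14.3° − 0.4 sin 14.3°) = 4050×0.6346/0.8702 = 2950 N.

P ≈ 2950 N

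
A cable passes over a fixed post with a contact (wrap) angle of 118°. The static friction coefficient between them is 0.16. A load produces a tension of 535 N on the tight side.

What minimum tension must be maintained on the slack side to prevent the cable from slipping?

Capstan equation at impending slip: T_tight/T_slack = e^{μβ}.
β = 118° = 2.059 rad; e^{μβ} = e^{0.16×2.059} = 1.39.
T_slack = T_tight / e^{μβ} = 535 / 1.39 = 385 N.

T_min ≈ 385 N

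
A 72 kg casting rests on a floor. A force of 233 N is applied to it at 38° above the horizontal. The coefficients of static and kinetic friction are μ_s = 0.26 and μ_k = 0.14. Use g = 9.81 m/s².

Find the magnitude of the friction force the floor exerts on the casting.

N = m g − P sin α = 706.3 − 233×sin 38° = 562.9 N.
Horizontally, friction must balance P cos α = 183.6 N.
The static-friction limit is μ_s N = 146.3 N.
183.6 > 146.3 N → the casting slides; f = μ_k N = 0.14×562.9 = 78.8 N.

f ≈ 78.8 N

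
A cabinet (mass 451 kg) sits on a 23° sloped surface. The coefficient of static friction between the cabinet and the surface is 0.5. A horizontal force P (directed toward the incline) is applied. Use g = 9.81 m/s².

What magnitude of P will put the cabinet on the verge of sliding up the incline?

P ≈ 5190 N

At impending motion up the slope, friction acts down-slope at its limit: f = μ_s N.
Perpendicular to the incline: N = m g cos θ + P sin θ.
Along the incline: P cos θ = m g sin θ + μ_s N = m g sin θ + μ_s (m g cos θ + P sin θ).
Solving, P (cos θ − μ_s sin θ) = m g (sin θ + μ_s cos θ), so P = 451×9.81×(sin 23° + 0.5 cos 23°)/(cos 23° − 0.5 sin 23°) = 4420×0.851/0.7251 = 5190 N.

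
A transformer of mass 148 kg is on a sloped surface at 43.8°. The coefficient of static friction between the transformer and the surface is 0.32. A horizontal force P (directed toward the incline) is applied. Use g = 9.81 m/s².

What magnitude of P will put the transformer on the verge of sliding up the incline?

At impending motion up the slope, friction acts down-slope at its limit: f = μ_s N.
Perpendicular to the incline: N = m g cos θ + P sin θ.
Along the incline: P cos θ = m g sin θ + μ_s N = m g sin θ + μ_s (m g cos θ + P sin θ).
Solving, P (cos θ − μ_s sin θ) = m g (sin θ + μ_s cos θ), so P = 148×9.81×(sin 43.8° + 0.32 cos 43.8°)/(cos 43.8° − 0.32 sin 43.8°) = 1450×0.9231/0.5003 = 2680 N.

P ≈ 2680 N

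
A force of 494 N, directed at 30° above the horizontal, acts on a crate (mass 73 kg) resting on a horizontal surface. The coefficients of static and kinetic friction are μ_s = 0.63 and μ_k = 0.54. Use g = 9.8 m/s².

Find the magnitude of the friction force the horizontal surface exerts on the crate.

N = m g − P sin α = 715.4 − 494×sin 30° = 468.4 N.
For equilibrium, f = P cos α = 494×cos 30° = 427.8 N.
μ_s N = 0.63 × 468.4 = 295.1 N.
The required friction exceeds μ_s N, so the crate moves and f = μ_k N = 253 N.

f ≈ 253 N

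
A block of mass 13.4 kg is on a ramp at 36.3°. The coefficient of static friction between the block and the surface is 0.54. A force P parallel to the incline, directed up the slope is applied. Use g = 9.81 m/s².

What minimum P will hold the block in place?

The block tends to slide down (tan θ > μ_s), so at the point of impending slip friction acts up-slope at its limit: f = μ_s N.
P is parallel to the surface, so N = m g cos θ = 106 N.
Along the incline: P + μ_s N = m g sin θ, so P = 77.8 − 0.54×106 = 20.6 N.

P_min ≈ 20.6 N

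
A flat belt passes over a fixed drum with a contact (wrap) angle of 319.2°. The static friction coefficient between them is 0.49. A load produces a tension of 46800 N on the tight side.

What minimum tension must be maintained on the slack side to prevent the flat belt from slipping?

T_min ≈ 3050 N

Capstan equation at impending slip: T_tight/T_slack = e^{μβ}.
β = 319.2° = 5.571 rad; e^{μβ} = e^{0.49×5.571} = 15.33.
T_slack = T_tight / e^{μβ} = 46800 / 15.33 = 3050 N.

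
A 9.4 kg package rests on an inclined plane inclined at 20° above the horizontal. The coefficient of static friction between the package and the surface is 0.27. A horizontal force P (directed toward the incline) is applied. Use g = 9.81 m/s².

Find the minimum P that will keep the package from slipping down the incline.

The package tends to slide down (tan θ > μ_s), so at the point of impending slip friction acts up-slope at its limit: f = μ_s N.
Perpendicular to the incline: N = m g cos θ + P sin θ.
Along the incline: P cos θ + μ_s N = m g sin θ, i.e. P cos θ + μ_s (m g cos θ + P sin θ) = m g sin θ.
Solving, P (cos θ + μ_s sin θ) = m g (sin θ − μ_s cos θ), so P = 92.2×0.0883/1.032 = 7.89 N.

P_min ≈ 7.89 N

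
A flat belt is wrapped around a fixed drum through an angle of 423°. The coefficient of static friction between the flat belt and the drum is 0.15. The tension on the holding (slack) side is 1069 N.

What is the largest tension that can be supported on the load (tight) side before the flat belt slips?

T_max ≈ 3240 N

At impending slip the capstan equation gives T₂/T₁ = e^{μβ} with β in radians.
β = 423° × π/180 = 7.383 rad.
e^{μβ} = e^{0.15×7.383} = 3.027.
T₂ = T₁ · e^{μβ} = 1069 × 3.027 = 3240 N.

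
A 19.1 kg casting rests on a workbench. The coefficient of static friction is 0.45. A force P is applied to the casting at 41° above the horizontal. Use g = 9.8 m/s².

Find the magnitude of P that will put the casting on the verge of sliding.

N = m g − P sin α (the pull lifts the casting).
At impending slip, P cos α = μ_s N = μ_s (m g − P sin α).
Solving: P (cos α + μ_s sin α) = μ_s m g → P = 0.45×187/(cos 41° + 0.45 sin 41°) = 84.2/1.05 = 80.2 N.

P ≈ 80.2 N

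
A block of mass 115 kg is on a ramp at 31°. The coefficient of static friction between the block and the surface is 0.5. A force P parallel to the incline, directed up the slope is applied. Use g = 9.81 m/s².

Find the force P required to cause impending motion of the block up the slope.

P ≈ 1060 N

At impending motion up the slope, friction acts down-slope at its limit: f = μ_s N.
P is parallel to the surface, so N = m g cos θ = 967 N.
Along the incline: P = m g sin θ + μ_s N = 581 + 0.5×967 = 1060 N.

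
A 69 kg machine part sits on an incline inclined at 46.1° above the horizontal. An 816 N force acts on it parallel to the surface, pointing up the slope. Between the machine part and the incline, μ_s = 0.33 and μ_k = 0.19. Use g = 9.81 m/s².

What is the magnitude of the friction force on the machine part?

Perpendicular to the surface, N = m g cos θ = 69·9.81·cos 46.1° = 469.4 N.
The friction needed for equilibrium is m g sin θ − P = 487.7 − 816 = -328.3 N, measured positive up-slope.
Static friction can supply at most μ_s N = 154.9 N.
|-328.3| exceeds 154.9 N, so the machine part slips up-slope; friction is kinetic, f = μ_k N = 0.19×469.4 = 89.2 N.

f ≈ 89.2 N (down the incline)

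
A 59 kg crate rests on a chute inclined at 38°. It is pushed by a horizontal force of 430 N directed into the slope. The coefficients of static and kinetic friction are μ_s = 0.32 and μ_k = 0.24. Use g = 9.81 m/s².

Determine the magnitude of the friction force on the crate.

f ≈ 17.5 N (up the incline)

Normal direction: N = m g cos θ + P sin θ = 720.8 N.
Along the incline, the net driving force (taking up-slope positive) is P cos θ − m g sin θ = 338.8 − 356.3 = -17.49 N, so equilibrium requires friction f = 17.49 N (up-slope).
Maximum static friction: μ_s N = 0.32 × 720.8 = 230.7 N.
Since 17.49 N is within the 230.7 N limit, the crate stays put and friction is exactly 17.5 N.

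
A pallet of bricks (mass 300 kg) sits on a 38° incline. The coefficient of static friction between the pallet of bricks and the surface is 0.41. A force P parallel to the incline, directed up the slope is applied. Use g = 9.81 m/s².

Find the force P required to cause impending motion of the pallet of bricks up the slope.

P ≈ 2760 N

At impending motion up the slope, friction acts down-slope at its limit: f = μ_s N.
P is parallel to the surface, so N = m g cos θ = 2320 N.
Along the incline: P = m g sin θ + μ_s N = 1810 + 0.41×2320 = 2760 N.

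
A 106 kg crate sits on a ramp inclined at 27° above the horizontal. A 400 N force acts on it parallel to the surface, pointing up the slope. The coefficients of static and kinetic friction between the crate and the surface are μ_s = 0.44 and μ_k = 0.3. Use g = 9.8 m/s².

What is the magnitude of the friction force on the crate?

Perpendicular to the surface, N = m g cos θ = 106·9.8·cos 27° = 925.6 N.
Parallel to the incline, ΣF = 0 gives f = m g sin θ − P = 471.6 − 400 = 71.61 N (up-slope positive).
Maximum static friction available: μ_s N = 0.44 × 925.6 = 407.3 N.
Since |71.61| ≤ 407.3 N, static friction is sufficient; f equals the required value, not μ_s N.

f ≈ 71.6 N (up the incline)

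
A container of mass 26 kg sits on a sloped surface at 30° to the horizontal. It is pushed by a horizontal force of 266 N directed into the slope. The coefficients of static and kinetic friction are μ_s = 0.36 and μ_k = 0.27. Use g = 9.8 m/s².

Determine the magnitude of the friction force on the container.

The horizontal push has a component P sin θ into the surface, so N = m g cos θ + P sin θ = 220.7 + 133 = 353.7 N.
Parallel to the incline: P cos θ − m g sin θ = 230.4 − 127.4 = 103 N; the friction needed to balance this is 103 N acting down the slope.
Maximum static friction: μ_s N = 0.36 × 353.7 = 127.3 N.
Since 103 N is within the 127.3 N limit, the container stays put and friction is exactly 103 N.

f ≈ 103 N (down the incline)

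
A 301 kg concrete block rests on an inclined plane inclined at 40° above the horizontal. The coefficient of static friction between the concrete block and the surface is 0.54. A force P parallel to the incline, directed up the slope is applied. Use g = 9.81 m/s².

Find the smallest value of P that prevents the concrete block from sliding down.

P_min ≈ 677 N

The concrete block tends to slide down (tan θ > μ_s), so at the point of impending slip friction acts up-slope at its limit: f = μ_s N.
P is parallel to the surface, so N = m g cos θ = 2260 N.
Along the incline: P + μ_s N = m g sin θ, so P = 1900 − 0.54×2260 = 677 N.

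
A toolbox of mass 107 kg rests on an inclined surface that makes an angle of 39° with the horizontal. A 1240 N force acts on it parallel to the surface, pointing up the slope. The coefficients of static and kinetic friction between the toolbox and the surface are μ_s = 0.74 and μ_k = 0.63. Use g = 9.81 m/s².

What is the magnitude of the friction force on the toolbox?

The normal reaction is N = m g cos θ = 815.7 N.
For equilibrium along the incline the friction force must supply f = m g sin θ − P = 660.6 − 1240 = -579.4 N (positive meaning up-slope).
The static-friction ceiling is μ_s N = 0.74 × 815.7 = 603.7 N.
Since |-579.4| ≤ 603.7 N, static friction is sufficient; f equals the required value, not μ_s N.

f ≈ 579 N (down the incline)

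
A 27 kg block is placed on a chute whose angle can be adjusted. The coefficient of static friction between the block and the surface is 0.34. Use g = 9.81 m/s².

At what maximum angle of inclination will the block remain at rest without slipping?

θ_max ≈ 18.8°

At the slip threshold, m g sin θ = μ_s · m g cos θ, so tan θ = μ_s.
θ_max = arctan(0.34) = 18.8°.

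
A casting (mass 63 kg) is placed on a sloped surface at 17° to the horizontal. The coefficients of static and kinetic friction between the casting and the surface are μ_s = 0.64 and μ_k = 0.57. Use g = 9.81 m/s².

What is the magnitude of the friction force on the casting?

Perpendicular to the surface, N = m g cos θ = 63·9.81·cos 17° = 591 N.
Along the slope the weight component is m g sin θ = 180.7 N; friction must supply exactly this, acting up-slope.
Maximum static friction available: μ_s N = 0.64 × 591 = 378.3 N.
Since |180.7| ≤ 378.3 N, no slip — friction simply equals what equilibrium demands.

f ≈ 181 N (up the incline)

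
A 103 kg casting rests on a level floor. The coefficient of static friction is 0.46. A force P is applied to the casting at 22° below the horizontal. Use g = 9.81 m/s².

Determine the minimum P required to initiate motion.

N = m g + P sin α (the push presses the casting into the level floor).
At impending slip, P cos α = μ_s N = μ_s (m g + P sin α).
Solving: P (cos α − μ_s sin α) = μ_s m g → P = 0.46×1010/(cos 22° − 0.46 sin 22°) = 465/0.7549 = 616 N.

P ≈ 616 N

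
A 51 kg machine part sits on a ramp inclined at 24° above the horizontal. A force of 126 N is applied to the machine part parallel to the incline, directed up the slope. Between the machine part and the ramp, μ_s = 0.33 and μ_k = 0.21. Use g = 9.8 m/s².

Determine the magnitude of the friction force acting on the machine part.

f ≈ 77.3 N (up the incline)

Normal force: N = m g cos θ = 51 × 9.8 × cos 24° = 456.6 N.
For equilibrium along the incline the friction force must supply f = m g sin θ − P = 203.3 − 126 = 77.29 N (positive meaning up-slope).
Maximum static friction available: μ_s N = 0.33 × 456.6 = 150.7 N.
Since |77.29| ≤ 150.7 N, static friction is sufficient; f equals the required value, not μ_s N.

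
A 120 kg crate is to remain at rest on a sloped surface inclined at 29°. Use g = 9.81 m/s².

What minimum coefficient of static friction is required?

At the slip threshold m g sin θ = μ_s m g cos θ, so μ_s,min = tan θ.
μ_s,min = tan 29° = 0.554.

μ_s,min ≈ 0.554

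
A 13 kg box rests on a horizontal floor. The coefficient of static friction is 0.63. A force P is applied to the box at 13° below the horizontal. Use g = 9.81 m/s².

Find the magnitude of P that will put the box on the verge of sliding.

P ≈ 96.5 N

N = m g + P sin α (the push presses the box into the horizontal floor).
At impending slip, P cos α = μ_s N = μ_s (m g + P sin α).
Solving: P (cos α − μ_s sin α) = μ_s m g → P = 0.63×128/(cos 13° − 0.63 sin 13°) = 80.3/0.8327 = 96.5 N.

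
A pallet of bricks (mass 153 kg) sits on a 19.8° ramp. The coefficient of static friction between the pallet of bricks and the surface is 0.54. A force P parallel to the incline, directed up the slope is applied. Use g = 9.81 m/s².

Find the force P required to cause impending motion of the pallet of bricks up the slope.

P ≈ 1270 N

At impending motion up the slope, friction acts down-slope at its limit: f = μ_s N.
P is parallel to the surface, so N = m g cos θ = 1410 N.
Along the incline: P = m g sin θ + μ_s N = 508 + 0.54×1410 = 1270 N.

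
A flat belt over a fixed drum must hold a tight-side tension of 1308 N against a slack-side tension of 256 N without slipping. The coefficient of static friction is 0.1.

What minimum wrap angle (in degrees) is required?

β_min ≈ 935°

T₂/T₁ = e^{μβ} → β = ln(T₂/T₁)/μ.
β = ln(1308/256)/0.1 = 1.631/0.1 = 16.31 rad.
In degrees: β = 16.31 × 180/π = 935°.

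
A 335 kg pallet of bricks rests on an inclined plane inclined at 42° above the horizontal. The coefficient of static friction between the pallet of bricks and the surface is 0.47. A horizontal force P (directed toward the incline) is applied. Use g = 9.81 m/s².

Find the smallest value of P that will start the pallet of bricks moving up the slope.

At impending motion up the slope, friction acts down-slope at its limit: f = μ_s N.
Perpendicular to the incline: N = m g cos θ + P sin θ.
Along the incline: P cos θ = m g sin θ + μ_s N = m g sin θ + μ_s (m g cos θ + P sin θ).
Solving, P (cos θ − μ_s sin θ) = m g (sin θ + μ_s cos θ), so P = 335×9.81×(sin 42° + 0.47 cos 42°)/(cos 42° − 0.47 sin 42°) = 3290×1.018/0.4287 = 7810 N.

P ≈ 7810 N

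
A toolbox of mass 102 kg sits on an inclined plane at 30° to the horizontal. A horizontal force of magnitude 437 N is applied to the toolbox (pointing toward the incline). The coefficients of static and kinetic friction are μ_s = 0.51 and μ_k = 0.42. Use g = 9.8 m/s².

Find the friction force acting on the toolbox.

f ≈ 121 N (up the incline)

The horizontal push has a component P sin θ into the surface, so N = m g cos θ + P sin θ = 865.7 + 218.5 = 1084 N.
Parallel to the incline: P cos θ − m g sin θ = 378.5 − 499.8 = -121.3 N; the friction needed to balance this is 121.3 N acting up the slope.
The limit of static friction is μ_s N = 552.9 N.
|f_req| = 121.3 ≤ 552.9 N → the toolbox is in equilibrium; friction equals the required value.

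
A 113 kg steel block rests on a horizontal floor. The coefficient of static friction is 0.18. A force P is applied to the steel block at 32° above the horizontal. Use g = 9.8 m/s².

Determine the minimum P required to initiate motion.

P ≈ 211 N

N = m g − P sin α (the pull lifts the steel block).
At impending slip, P cos α = μ_s N = μ_s (m g − P sin α).
Solving: P (cos α + μ_s sin α) = μ_s m g → P = 0.18×1110/(cos 32° + 0.18 sin 32°) = 199/0.9434 = 211 N.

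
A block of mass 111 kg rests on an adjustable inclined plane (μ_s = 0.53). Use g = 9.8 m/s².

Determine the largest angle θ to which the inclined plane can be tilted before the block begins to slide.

θ_max ≈ 27.9°

At the slip threshold, m g sin θ = μ_s · m g cos θ, so tan θ = μ_s.
θ_max = arctan(0.53) = 27.9°.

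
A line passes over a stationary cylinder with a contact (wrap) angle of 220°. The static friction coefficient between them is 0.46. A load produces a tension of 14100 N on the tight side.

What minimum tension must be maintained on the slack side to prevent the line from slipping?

T_min ≈ 2410 N

Capstan equation at impending slip: T_tight/T_slack = e^{μβ}.
β = 220° = 3.84 rad; e^{μβ} = e^{0.46×3.84} = 5.849.
T_slack = T_tight / e^{μβ} = 14100 / 5.849 = 2410 N.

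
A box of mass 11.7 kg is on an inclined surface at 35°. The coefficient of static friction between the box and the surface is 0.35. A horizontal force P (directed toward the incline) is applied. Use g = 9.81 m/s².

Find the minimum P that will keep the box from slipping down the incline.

P_min ≈ 32.3 N

The box tends to slide down (tan θ > μ_s), so at the point of impending slip friction acts up-slope at its limit: f = μ_s N.
Perpendicular to the incline: N = m g cos θ + P sin θ.
Along the incline: P cos θ + μ_s N = m g sin θ, i.e. P cos θ + μ_s (m g cos θ + P sin θ) = m g sin θ.
Solving, P (cos θ + μ_s sin θ) = m g (sin θ − μ_s cos θ), so P = 115×0.2869/1.02 = 32.3 N.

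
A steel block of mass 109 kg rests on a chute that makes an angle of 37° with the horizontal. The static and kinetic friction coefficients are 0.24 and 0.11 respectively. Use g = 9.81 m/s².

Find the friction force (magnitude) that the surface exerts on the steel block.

The normal reaction is N = m g cos θ = 854 N.
Along the slope the weight component is m g sin θ = 643.5 N; friction must supply exactly this, acting up-slope.
The static-friction ceiling is μ_s N = 0.24 × 854 = 205 N.
Since |643.5| > 205 N, static friction cannot hold it; the steel block slides down the incline and kinetic friction applies: f = μ_k N = 0.11 × 854 = 93.9 N.

f ≈ 93.9 N (up the incline)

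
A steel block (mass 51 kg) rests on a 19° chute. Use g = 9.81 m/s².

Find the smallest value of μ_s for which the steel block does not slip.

At the slip threshold m g sin θ = μ_s m g cos θ, so μ_s,min = tan θ.
μ_s,min = tan 19° = 0.344.

μ_s,min ≈ 0.344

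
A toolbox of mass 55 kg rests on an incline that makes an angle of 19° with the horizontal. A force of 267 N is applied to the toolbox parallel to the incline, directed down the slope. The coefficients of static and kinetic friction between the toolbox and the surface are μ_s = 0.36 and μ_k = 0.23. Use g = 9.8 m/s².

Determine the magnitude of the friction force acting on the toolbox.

Normal force: N = m g cos θ = 55 × 9.8 × cos 19° = 509.6 N.
The friction needed for equilibrium is m g sin θ + P = 175.5 + 267 = 442.5 N, measured positive up-slope.
Static friction can supply at most μ_s N = 183.5 N.
Since |442.5| > 183.5 N, static friction cannot hold it; the toolbox slides down the incline and kinetic friction applies: f = μ_k N = 0.23 × 509.6 = 117 N.

f ≈ 117 N (up the incline)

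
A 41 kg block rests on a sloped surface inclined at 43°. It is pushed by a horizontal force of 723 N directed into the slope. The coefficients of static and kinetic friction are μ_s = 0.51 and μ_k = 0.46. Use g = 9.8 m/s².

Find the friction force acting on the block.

The horizontal push has a component P sin θ into the surface, so N = m g cos θ + P sin θ = 293.9 + 493.1 = 786.9 N.
Along the incline, the net driving force (taking up-slope positive) is P cos θ − m g sin θ = 528.8 − 274 = 254.7 N, so equilibrium requires friction f = -254.7 N (down-slope).
The limit of static friction is μ_s N = 401.3 N.
|f_req| = 254.7 ≤ 401.3 N → the block is in equilibrium; friction equals the required value.

f ≈ 255 N (down the incline)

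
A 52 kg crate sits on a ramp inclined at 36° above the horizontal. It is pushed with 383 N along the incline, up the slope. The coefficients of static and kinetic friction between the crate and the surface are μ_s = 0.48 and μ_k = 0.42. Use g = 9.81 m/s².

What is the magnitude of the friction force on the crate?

The normal reaction is N = m g cos θ = 412.7 N.
The friction needed for equilibrium is m g sin θ − P = 299.8 − 383 = -83.16 N, measured positive up-slope.
The static-friction ceiling is μ_s N = 0.48 × 412.7 = 198.1 N.
Since |-83.16| ≤ 198.1 N, the crate remains in static equilibrium and friction takes exactly the required value.

f ≈ 83.2 N (down the incline)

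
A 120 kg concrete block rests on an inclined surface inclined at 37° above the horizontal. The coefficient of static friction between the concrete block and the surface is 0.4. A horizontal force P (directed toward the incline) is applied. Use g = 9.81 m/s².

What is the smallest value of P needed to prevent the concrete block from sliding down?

The concrete block tends to slide down (tan θ > μ_s), so at the point of impending slip friction acts up-slope at its limit: f = μ_s N.
Perpendicular to the incline: N = m g cos θ + P sin θ.
Along the incline: P cos θ + μ_s N = m g sin θ, i.e. P cos θ + μ_s (m g cos θ + P sin θ) = m g sin θ.
Solving, P (cos θ + μ_s sin θ) = m g (sin θ − μ_s cos θ), so P = 1180×0.2824/1.039 = 320 N.

P_min ≈ 320 N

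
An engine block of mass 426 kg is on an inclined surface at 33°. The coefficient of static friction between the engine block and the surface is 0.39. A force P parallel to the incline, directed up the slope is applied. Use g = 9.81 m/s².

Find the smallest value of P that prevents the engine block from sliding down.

P_min ≈ 909 N

The engine block tends to slide down (tan θ > μ_s), so at the point of impending slip friction acts up-slope at its limit: f = μ_s N.
P is parallel to the surface, so N = m g cos θ = 3500 N.
Along the incline: P + μ_s N = m g sin θ, so P = 2280 − 0.39×3500 = 909 N.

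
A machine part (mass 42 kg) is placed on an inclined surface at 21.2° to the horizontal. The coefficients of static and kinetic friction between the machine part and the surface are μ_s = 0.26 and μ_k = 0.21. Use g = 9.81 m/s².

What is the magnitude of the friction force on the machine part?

f ≈ 80.7 N (up the incline)

Normal force: N = m g cos θ = 42 × 9.81 × cos 21.2° = 384.1 N.
Along the slope the weight component is m g sin θ = 149 N; friction must supply exactly this, acting up-slope.
Static friction can supply at most μ_s N = 99.88 N.
|149| exceeds 99.88 N, so the machine part slips down-slope; friction is kinetic, f = μ_k N = 0.21×384.1 = 80.7 N.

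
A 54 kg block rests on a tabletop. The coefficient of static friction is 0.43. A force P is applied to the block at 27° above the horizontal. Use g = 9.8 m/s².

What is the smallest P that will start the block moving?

P ≈ 209 N

N = m g − P sin α (the pull lifts the block).
At impending slip, P cos α = μ_s N = μ_s (m g − P sin α).
Solving: P (cos α + μ_s sin α) = μ_s m g → P = 0.43×529/(cos 27° + 0.43 sin 27°) = 228/1.086 = 209 N.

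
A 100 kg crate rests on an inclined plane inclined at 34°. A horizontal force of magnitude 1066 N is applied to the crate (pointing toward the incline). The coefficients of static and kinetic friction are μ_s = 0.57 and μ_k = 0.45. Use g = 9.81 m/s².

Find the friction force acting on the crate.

f ≈ 335 N (down the incline)

Normal direction: N = m g cos θ + P sin θ = 1409 N.
Parallel to the incline: P cos θ − m g sin θ = 883.8 − 548.6 = 335.2 N; the friction needed to balance this is 335.2 N acting down the slope.
The limit of static friction is μ_s N = 803.3 N.
Since 335.2 N is within the 803.3 N limit, the crate stays put and friction is exactly 335 N.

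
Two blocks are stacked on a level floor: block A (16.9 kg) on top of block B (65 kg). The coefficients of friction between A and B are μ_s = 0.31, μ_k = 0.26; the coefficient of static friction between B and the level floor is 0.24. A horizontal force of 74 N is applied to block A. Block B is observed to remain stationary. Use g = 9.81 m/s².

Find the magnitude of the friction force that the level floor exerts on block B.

Normal force at the A–B interface: N₁ = m_A g = 165.8 N.
Maximum static friction on A from B: μ_s N₁ = 0.31×165.8 = 51.39 N.
Since P = 74 N > 51.39 N, A slides on B; the A–B friction is kinetic: f₁ = μ_k N₁ = 0.26×165.8 = 43.1 N.
B experiences an equal 43.1 N forward from A (third law). B is in equilibrium, so the floor supplies f₂ = 43.1 N of static friction (limit μ_s(m_A+m_B)g = 192.8 N, not exceeded).

f ≈ 43.1 N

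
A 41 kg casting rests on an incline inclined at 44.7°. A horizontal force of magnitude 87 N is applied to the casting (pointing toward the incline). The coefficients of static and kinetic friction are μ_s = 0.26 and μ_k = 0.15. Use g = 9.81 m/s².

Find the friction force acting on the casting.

Normal direction: N = m g cos θ + P sin θ = 347.1 N.
Along the incline, the net driving force (taking up-slope positive) is P cos θ − m g sin θ = 61.84 − 282.9 = -221.1 N, so equilibrium requires friction f = 221.1 N (up-slope).
The limit of static friction is μ_s N = 90.24 N.
The required 221.1 N exceeds the static limit, so the casting slides down-slope and f = μ_k N = 0.15×347.1 = 52.1 N.

f ≈ 52.1 N (up the incline)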